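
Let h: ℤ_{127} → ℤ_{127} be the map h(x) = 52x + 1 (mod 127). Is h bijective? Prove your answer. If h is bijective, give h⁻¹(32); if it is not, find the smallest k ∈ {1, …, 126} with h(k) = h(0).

Suppose h(u) = h(v) in ℤ_{127}. Then 52u + 1 ≡ 52v + 1 (mod 127), thus 52(u − v) ≡ 0 (mod 127).
Since gcd(52, 127) = 1, 52 is invertible modulo 127, therefore u − v ≡ 0 (mod 127), i.e. u = v.
We now compute 52⁻¹ mod 127 explicitly. Euclid's algorithm: 127 = 2·52 + 23, 52 = 2·23 + 6, 23 = 3·6 + 5, 6 = 1·5 + 1; back-substituting gives 1 = 22·52 − 9·127, so 52⁻¹ ≡ 22 (mod 127).
Then y ↦ 22(y − 1) is a two-sided inverse to h, so every y ∈ ℤ_{127} has a preimage.
So h is bijective.
Since h is bijective, we find h⁻¹(32): we need 52x ≡ 32 − 1 ≡ 31 (mod 127). Using 52⁻¹ = 22: x ≡ 22·31 = 682 = 5·127 + 47, so x = 47.
Check: h(47) = 52·47 + 1 = 2445 = 19·127 + 32 ≡ 32 (mod 127).

47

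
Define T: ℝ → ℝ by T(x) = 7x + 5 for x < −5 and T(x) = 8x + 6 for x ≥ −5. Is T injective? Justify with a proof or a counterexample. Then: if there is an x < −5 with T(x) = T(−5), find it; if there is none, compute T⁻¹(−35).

-39/7

Both pieces are strictly increasing (slopes 7 and 8), so each is injective on its own interval.
The left piece maps (−∞, −5) onto (−∞, −30); the right piece maps [−5, ∞) onto [−34, ∞).
These images overlap. In particular T(−5) = −34 (right piece), and solving 7x + 5 = −34 on the left piece gives x = −39/7 < −5.
So T(−39/7) = T(−5) with −39/7 ≠ −5, and T is not injective. This x = −39/7 is the requested value below −5.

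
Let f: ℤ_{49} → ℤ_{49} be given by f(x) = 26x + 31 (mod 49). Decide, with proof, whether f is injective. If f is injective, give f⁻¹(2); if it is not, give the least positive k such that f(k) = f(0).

Suppose f(a) = f(b) in ℤ_{49}. Then 26a + 31 ≡ 26b + 31 (mod 49), therefore 26(a − b) ≡ 0 (mod 49).
Since gcd(26, 49) = 1, 26 is invertible modulo 49, thus a − b ≡ 0 (mod 49), i.e. a = b.
Hence f is injective.
We now compute 26⁻¹ mod 49 explicitly. Euclid's algorithm: 49 = 1·26 + 23, 26 = 1·23 + 3, 23 = 7·3 + 2, 3 = 1·2 + 1; back-substituting gives 1 = 17·26 − 9·49, so 26⁻¹ ≡ 17 (mod 49).
Since f is injective, we compute f⁻¹(2): solve 26x + 31 ≡ 2 (mod 49), i.e. 26x ≡ 20 (mod 49).
Multiplying by 26⁻¹ = 17 gives x ≡ 17·20 = 340 = 6·49 + 46 ≡ 46 (mod 49).
Check: f(46) = 26·46 + 31 = 1227 = 25·49 + 2 ≡ 2 (mod 49).

46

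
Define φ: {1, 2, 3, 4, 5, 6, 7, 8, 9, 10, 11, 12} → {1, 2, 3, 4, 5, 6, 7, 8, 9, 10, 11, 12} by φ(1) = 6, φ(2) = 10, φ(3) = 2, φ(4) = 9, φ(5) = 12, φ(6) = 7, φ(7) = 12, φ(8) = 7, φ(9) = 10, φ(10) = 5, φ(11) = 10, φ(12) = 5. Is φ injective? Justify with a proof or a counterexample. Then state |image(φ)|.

7

φ(5) = 12 = φ(7) with 5 ≠ 7, so φ is not injective.
The image of φ is {2, 5, 6, 7, 9, 10, 12}, which has 7 elements.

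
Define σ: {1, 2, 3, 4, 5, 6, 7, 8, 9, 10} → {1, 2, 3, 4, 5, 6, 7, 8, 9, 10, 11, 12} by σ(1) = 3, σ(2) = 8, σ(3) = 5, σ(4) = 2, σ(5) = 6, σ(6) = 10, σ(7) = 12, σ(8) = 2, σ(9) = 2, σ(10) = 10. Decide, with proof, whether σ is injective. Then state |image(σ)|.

σ(4) = 2 = σ(8) with 4 ≠ 8, so σ is not injective.
The image of σ is {2, 3, 5, 6, 8, 10, 12}, which has 7 elements.

7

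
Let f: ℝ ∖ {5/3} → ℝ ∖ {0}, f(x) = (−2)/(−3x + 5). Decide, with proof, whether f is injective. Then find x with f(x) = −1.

1

Suppose f(u) = f(v). Cross-multiplying: (−2)(−3v + 5) = (−2)(−3u + 5).
Expanding both sides and cancelling the symmetric terms leaves −6·(u − v) = 0. Since −6 ≠ 0, u = v. Thus f is injective.
Solving f(x) = −1: cross-multiplying gives −2 = −1(−3x + 5), which rearranges to −3x = −3, so x = 1.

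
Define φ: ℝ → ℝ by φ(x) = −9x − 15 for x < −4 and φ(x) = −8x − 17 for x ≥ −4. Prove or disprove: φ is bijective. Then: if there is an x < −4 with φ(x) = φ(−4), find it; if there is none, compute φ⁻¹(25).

-40/9

Both pieces are strictly decreasing (slopes −9 and −8), so each is injective on its own interval.
The left piece maps (−∞, −4) onto (21, ∞); the right piece maps [−4, ∞) onto (−∞, 15].
The images leave a gap (21 has no preimage), so φ is not surjective, hence not bijective.
Because the two images are disjoint, no x < −4 has φ(x) = φ(−4), so we compute φ⁻¹(25): 25 lies in (21, ∞), so solve −9x − 15 = 25: x = (25 + 15)/(−9) = −40/9.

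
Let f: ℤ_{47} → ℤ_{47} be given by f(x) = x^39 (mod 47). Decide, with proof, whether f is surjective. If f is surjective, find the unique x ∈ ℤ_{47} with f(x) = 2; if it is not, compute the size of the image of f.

Since 47 is prime, the nonzero elements of ℤ_{47} form a cyclic group of order 46.
As gcd(39, 46) = 1, raising to the 39th power is a bijection on this group: if s^39 ≡ t^39 then (st^{−1})^39 = 1, and the only element of order dividing gcd(39, 46) = 1 is 1, so s = t.
With f(0) = 0 this makes f injective on all of ℤ_{47}, hence bijective (finite equal-size domain and codomain). In particular f is surjective.
Since f is surjective, we find the preimage of 2. The inverse of x ↦ x^39 on (ℤ_{47})^× is x ↦ x^13, because 39·13 = 507 = 11·46 + 1 ≡ 1 (mod 46) and x^{46} = 1 for x ≠ 0 (Fermat). So f⁻¹(2) = 2^13 mod 47.
Repeated squaring mod 47: 2^1 ≡ 2, 2^2 ≡ 2² = 4, 2^4 ≡ 4² = 16, 2^8 ≡ 16² = 256 ≡ 21. Since 13 = 8 + 4 + 1, 2^13 ≡ 21·16·2: 21·16 = 336 ≡ 7, then 7·2 = 14. So 2^13 ≡ 14 (mod 47).
Hence f⁻¹(2) = 14.

14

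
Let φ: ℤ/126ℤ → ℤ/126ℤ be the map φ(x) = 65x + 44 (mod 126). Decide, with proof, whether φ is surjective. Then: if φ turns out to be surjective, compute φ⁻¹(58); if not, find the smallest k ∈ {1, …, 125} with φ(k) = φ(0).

Since gcd(65, 126) = 1, 65 is invertible modulo 126. Euclid's algorithm: 126 = 1·65 + 61, 65 = 1·61 + 4, 61 = 15·4 + 1; back-substituting gives 1 = 95·65 − 49·126, so 65⁻¹ ≡ 95 (mod 126).
For any y ∈ ℤ/126ℤ, x = 95(y − 44) mod 126 satisfies φ(x) = 65·95(y − 44) + 44 ≡ y (since 65·95 ≡ 1 mod 126). So every y has a preimage.
So φ is surjective.
Since φ is surjective, we find φ⁻¹(58): we need 65x ≡ 58 − 44 ≡ 14 (mod 126). Using 65⁻¹ = 95: x ≡ 95·14 = 1330 = 10·126 + 70, so x = 70.
Check: φ(70) = 65·70 + 44 = 4594 = 36·126 + 58 ≡ 58 (mod 126).

70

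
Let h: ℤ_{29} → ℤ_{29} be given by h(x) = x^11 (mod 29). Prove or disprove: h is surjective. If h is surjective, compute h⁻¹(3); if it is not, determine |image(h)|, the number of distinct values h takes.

8

Since 29 is prime, the nonzero elements of ℤ_{29} form a cyclic group of order 28.
As gcd(11, 28) = 1, raising to the 11th power is a bijection on this group: if s^11 ≡ t^11 then (st^{−1})^11 = 1, and the only element of order dividing gcd(11, 28) = 1 is 1, so s = t.
With h(0) = 0 this makes h injective on all of ℤ_{29}, hence bijective (finite equal-size domain and codomain). In particular h is surjective.
Since h is surjective, we find the preimage of 3. The inverse of x ↦ x^11 on (ℤ_{29})^× is x ↦ x^23, because 11·23 = 253 = 9·28 + 1 ≡ 1 (mod 28) and x^{28} = 1 for x ≠ 0 (Fermat). So h⁻¹(3) = 3^23 mod 29.
Repeated squaring mod 29: 3^1 ≡ 3, 3^2 ≡ 3² = 9, 3^4 ≡ 9² = 81 ≡ 23, 3^8 ≡ 23² = 529 ≡ 7, 3^16 ≡ 7² = 49 ≡ 20. Since 23 = 16 + 4 + 2 + 1, 3^23 ≡ 20·23·9·3: 20·23 = 460 ≡ 25, then 25·9 = 225 ≡ 22, then 22·3 = 66 ≡ 8. So 3^23 ≡ 8 (mod 29).
Hence h⁻¹(3) = 8.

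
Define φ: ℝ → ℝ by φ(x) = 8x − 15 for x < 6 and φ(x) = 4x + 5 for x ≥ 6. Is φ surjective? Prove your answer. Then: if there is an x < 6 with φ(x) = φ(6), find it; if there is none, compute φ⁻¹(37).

Both pieces are strictly increasing (slopes 8 and 4), so each is injective on its own interval.
The left piece maps (−∞, 6) onto (−∞, 33); the right piece maps [6, ∞) onto [29, ∞).
The union (−∞, 33) ∪ [29, ∞) covers ℝ, so φ is surjective.
For the follow-up: the images overlap, so an x < 6 with φ(x) = φ(6) exists. φ(6) = 29; solving 8x − 15 = 29 for x < 6 gives x = (29 + 15)/8 = 11/2.

11/2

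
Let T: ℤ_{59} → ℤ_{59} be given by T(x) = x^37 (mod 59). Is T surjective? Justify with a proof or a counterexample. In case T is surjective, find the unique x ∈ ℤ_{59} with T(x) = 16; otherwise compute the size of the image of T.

36

Since 59 is prime, the nonzero elements of ℤ_{59} form a cyclic group of order 58.
As gcd(37, 58) = 1, raising to the 37th power is a bijection on this group: if u^37 ≡ v^37 then (uv^{−1})^37 = 1, and the only element of order dividing gcd(37, 58) = 1 is 1, so u = v.
With T(0) = 0 this makes T injective on all of ℤ_{59}, hence bijective (finite equal-size domain and codomain). In particular T is surjective.
Since T is surjective, we find the preimage of 16. The inverse of x ↦ x^37 on (ℤ_{59})^× is x ↦ x^11, because 37·11 = 407 = 7·58 + 1 ≡ 1 (mod 58) and x^{58} = 1 for x ≠ 0 (Fermat). So T⁻¹(16) = 16^11 mod 59.
Repeated squaring mod 59: 16^1 ≡ 16, 16^2 ≡ 16² = 256 ≡ 20, 16^4 ≡ 20² = 400 ≡ 46, 16^8 ≡ 46² = 2116 ≡ 51. Since 11 = 8 + 2 + 1, 16^11 ≡ 51·20·16: 51·20 = 1020 ≡ 17, then 17·16 = 272 ≡ 36. So 16^11 ≡ 36 (mod 59).
Hence T⁻¹(16) = 36.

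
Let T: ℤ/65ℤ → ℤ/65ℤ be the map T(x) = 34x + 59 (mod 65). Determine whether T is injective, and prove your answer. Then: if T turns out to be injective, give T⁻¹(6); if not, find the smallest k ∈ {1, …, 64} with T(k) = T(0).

Suppose T(s) = T(t) in ℤ/65ℤ. Then 34s + 59 ≡ 34t + 59 (mod 65), so 34(s − t) ≡ 0 (mod 65).
Since gcd(34, 65) = 1, 34 is invertible modulo 65, therefore s − t ≡ 0 (mod 65), i.e. s = t.
Thus T is injective.
We now compute 34⁻¹ mod 65 explicitly. Euclid's algorithm: 65 = 1·34 + 31, 34 = 1·31 + 3, 31 = 10·3 + 1; back-substituting gives 1 = 44·34 − 23·65, so 34⁻¹ ≡ 44 (mod 65).
Since T is injective, we find T⁻¹(6): we need 34x ≡ 6 − 59 ≡ 12 (mod 65). Using 34⁻¹ = 44: x ≡ 44·12 = 528 = 8·65 + 8, so x = 8.
Check: T(8) = 34·8 + 59 = 331 = 5·65 + 6 ≡ 6 (mod 65).

8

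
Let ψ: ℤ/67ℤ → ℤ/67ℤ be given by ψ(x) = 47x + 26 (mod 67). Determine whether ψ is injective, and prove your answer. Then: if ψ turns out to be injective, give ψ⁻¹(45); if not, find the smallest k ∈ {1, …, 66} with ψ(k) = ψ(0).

If ψ(s) = ψ(t), then 47s ≡ 47t (mod 67). Because gcd(47, 67) = 1, we may cancel 47 to get s ≡ t (mod 67).
Hence ψ is injective.
We now compute 47⁻¹ mod 67 explicitly. Euclid's algorithm: 67 = 1·47 + 20, 47 = 2·20 + 7, 20 = 2·7 + 6, 7 = 1·6 + 1; back-substituting gives 1 = 10·47 − 7·67, so 47⁻¹ ≡ 10 (mod 67).
Since ψ is injective, we compute ψ⁻¹(45): solve 47x + 26 ≡ 45 (mod 67), i.e. 47x ≡ 19 (mod 67).
Multiplying by 47⁻¹ = 10 gives x ≡ 10·19 = 190 = 2·67 + 56 ≡ 56 (mod 67).
Check: ψ(56) = 47·56 + 26 = 2658 = 39·67 + 45 ≡ 45 (mod 67).

56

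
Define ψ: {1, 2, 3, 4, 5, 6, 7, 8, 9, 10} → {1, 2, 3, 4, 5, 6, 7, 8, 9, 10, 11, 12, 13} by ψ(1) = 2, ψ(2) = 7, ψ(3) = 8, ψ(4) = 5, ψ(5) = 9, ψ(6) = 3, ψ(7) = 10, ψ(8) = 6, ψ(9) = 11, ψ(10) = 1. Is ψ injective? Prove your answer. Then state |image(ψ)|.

10

The values ψ(1), …, ψ(10) are 2, 7, 8, 5, 9, 3, 10, 6, 11, 1 — all distinct.
So ψ(x_1) = ψ(x_2) only when x_1 = x_2, and ψ is injective.
The image of ψ is {1, 2, 3, 5, 6, 7, 8, 9, 10, 11}, which has 10 elements.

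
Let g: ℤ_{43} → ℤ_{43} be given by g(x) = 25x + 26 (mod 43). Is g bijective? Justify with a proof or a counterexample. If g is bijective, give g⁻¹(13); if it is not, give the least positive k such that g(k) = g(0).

Recall: g is injective when g(s) = g(t) forces s = t.
Suppose g(s) = g(t) in ℤ_{43}. Then 25s + 26 ≡ 25t + 26 (mod 43), therefore 25(s − t) ≡ 0 (mod 43).
Since gcd(25, 43) = 1, 25 is invertible modulo 43, hence s − t ≡ 0 (mod 43), i.e. s = t.
We now compute 25⁻¹ mod 43 explicitly. Euclid's algorithm: 43 = 1·25 + 18, 25 = 1·18 + 7, 18 = 2·7 + 4, 7 = 1·4 + 3, 4 = 1·3 + 1; back-substituting gives 1 = 31·25 − 18·43, so 25⁻¹ ≡ 31 (mod 43).
For any y ∈ ℤ_{43}, x = 31(y − 26) mod 43 satisfies g(x) = 25·31(y − 26) + 26 ≡ y (since 25·31 ≡ 1 mod 43). So every y has a preimage.
Hence g is bijective.
Since g is bijective, we compute g⁻¹(13): solve 25x + 26 ≡ 13 (mod 43), i.e. 25x ≡ 30 (mod 43).
Multiplying by 25⁻¹ = 31 gives x ≡ 31·30 = 930 = 21·43 + 27 ≡ 27 (mod 43).
Check: g(27) = 25·27 + 26 = 701 = 16·43 + 13 ≡ 13 (mod 43).

27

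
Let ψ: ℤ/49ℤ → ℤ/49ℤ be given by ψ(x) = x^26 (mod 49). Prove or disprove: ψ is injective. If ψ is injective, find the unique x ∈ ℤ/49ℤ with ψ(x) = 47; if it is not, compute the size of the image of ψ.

22

ψ(0) = 0^26 = 0.
ψ(7): Repeated squaring mod 49: 7^1 ≡ 7, 7^2 ≡ 7² = 49 ≡ 0, 7^4 ≡ 0² = 0, 7^8 ≡ 0² = 0, 7^16 ≡ 0² = 0. Since 26 = 16 + 8 + 2, 7^26 ≡ 0·0·0: 0·0 = 0, then 0·0 = 0. So 7^26 ≡ 0 (mod 49).
So ψ(0) = ψ(7) = 0 while 0 ≠ 7, so ψ is not injective.
Since ψ is not injective, we determine |image(ψ)|. Computing x^26 mod 49 for each x (by repeated squaring, reducing mod 49 at every step), the values ψ(0), ψ(1), …, ψ(48) are: 0, 1, 32, 2, 44, 11, 15, 0, 36, 4, 9, 37, 39, 29, 0, 22, 25, 16, 30, 18, 43, 0, 8, 46, 23, 23, 46, 8, 0, 43, 18, 30, 16, 25, 22, 0, 29, 39, 37, 9, 4, 36, 0, 15, 11, 44, 2, 32, 1.
The distinct values are {0, 1, 2, 4, 8, 9, 11, 15, 16, 18, 22, 23, 25, 29, 30, 32, 36, 37, 39, 43, 44, 46}; there are 22 of them.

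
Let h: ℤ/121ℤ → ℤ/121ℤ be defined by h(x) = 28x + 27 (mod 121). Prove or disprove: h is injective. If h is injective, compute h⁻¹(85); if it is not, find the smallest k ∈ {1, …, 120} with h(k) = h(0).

28

Suppose h(s) = h(t) in ℤ/121ℤ. Then 28s + 27 ≡ 28t + 27 (mod 121), hence 28(s − t) ≡ 0 (mod 121).
Since gcd(28, 121) = 1, 28 is invertible modulo 121, so s − t ≡ 0 (mod 121), i.e. s = t.
Thus h is injective.
We now compute 28⁻¹ mod 121 explicitly. Euclid's algorithm: 121 = 4·28 + 9, 28 = 3·9 + 1; back-substituting gives 1 = 13·28 − 3·121, so 28⁻¹ ≡ 13 (mod 121).
Since h is injective, we find h⁻¹(85): we need 28x ≡ 85 − 27 ≡ 58 (mod 121). Using 28⁻¹ = 13: x ≡ 13·58 = 754 = 6·121 + 28, so x = 28.
Check: h(28) = 28·28 + 27 = 811 = 6·121 + 85 ≡ 85 (mod 121).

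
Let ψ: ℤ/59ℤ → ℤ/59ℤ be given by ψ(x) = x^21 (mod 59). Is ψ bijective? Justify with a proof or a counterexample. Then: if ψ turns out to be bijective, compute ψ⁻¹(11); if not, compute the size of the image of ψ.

Since 59 is prime, the nonzero elements of ℤ/59ℤ form a cyclic group of order 58.
As gcd(21, 58) = 1, raising to the 21st power is a bijection on this group: if u^21 ≡ v^21 then (uv^{−1})^21 = 1, and the only element of order dividing gcd(21, 58) = 1 is 1, so u = v.
With ψ(0) = 0 this makes ψ injective on all of ℤ/59ℤ, hence bijective (finite equal-size domain and codomain). In particular ψ is bijective.
Since ψ is bijective, we find the preimage of 11. The inverse of x ↦ x^21 on (ℤ/59ℤ)^× is x ↦ x^47, because 21·47 = 987 = 17·58 + 1 ≡ 1 (mod 58) and x^{58} = 1 for x ≠ 0 (Fermat). So ψ⁻¹(11) = 11^47 mod 59.
Repeated squaring mod 59: 11^1 ≡ 11, 11^2 ≡ 11² = 121 ≡ 3, 11^4 ≡ 3² = 9, 11^8 ≡ 9² = 81 ≡ 22, 11^16 ≡ 22² = 484 ≡ 12, 11^32 ≡ 12² = 144 ≡ 26. Since 47 = 32 + 8 + 4 + 2 + 1, 11^47 ≡ 26·22·9·3·11: 26·22 = 572 ≡ 41, then 41·9 = 369 ≡ 15, then 15·3 = 45, then 45·11 = 495 ≡ 23. So 11^47 ≡ 23 (mod 59).
Hence ψ⁻¹(11) = 23.

23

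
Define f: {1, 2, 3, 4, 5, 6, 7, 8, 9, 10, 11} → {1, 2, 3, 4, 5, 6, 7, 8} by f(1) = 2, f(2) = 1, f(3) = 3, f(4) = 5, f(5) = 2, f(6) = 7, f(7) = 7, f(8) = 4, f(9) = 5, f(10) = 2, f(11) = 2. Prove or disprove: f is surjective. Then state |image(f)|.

No element maps to 6, so f is not surjective.
The image of f is {1, 2, 3, 4, 5, 7}, which has 6 elements.

6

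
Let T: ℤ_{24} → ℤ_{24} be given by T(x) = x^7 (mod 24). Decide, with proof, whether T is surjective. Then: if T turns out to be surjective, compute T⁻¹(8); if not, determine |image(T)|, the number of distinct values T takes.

15

T(0) = 0^7 = 0.
T(6): Repeated squaring mod 24: 6^1 ≡ 6, 6^2 ≡ 6² = 36 ≡ 12, 6^4 ≡ 12² = 144 ≡ 0. Since 7 = 4 + 2 + 1, 6^7 ≡ 0·12·6: 0·12 = 0, then 0·6 = 0. So 6^7 ≡ 0 (mod 24).
So T(0) = T(6) = 0 while 0 ≠ 6, thus T is not injective.
A non-injective map from the 24-element set ℤ_{24} to itself takes at most 23 distinct values, so it cannot be surjective. Hence T is not surjective.
Since T is not surjective, we determine |image(T)|. Computing x^7 mod 24 for each x (by repeated squaring, reducing mod 24 at every step), the values T(0), T(1), …, T(23) are: 0, 1, 8, 3, 16, 5, 0, 7, 8, 9, 16, 11, 0, 13, 8, 15, 16, 17, 0, 19, 8, 21, 16, 23.
The distinct values are {0, 1, 3, 5, 7, 8, 9, 11, 13, 15, 16, 17, 19, 21, 23}; there are 15 of them.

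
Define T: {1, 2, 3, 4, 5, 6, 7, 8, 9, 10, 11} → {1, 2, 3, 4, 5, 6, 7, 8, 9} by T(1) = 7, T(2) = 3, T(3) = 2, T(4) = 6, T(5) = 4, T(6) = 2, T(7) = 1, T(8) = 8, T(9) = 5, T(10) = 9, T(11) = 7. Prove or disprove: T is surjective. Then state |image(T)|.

9

Every element of the codomain has a preimage: 1 = T(7), 2 = T(3), 3 = T(2), 4 = T(5), 5 = T(9), 6 = T(4), 7 = T(1), 8 = T(8), 9 = T(10).
Therefore T is surjective.
The image of T is {1, 2, 3, 4, 5, 6, 7, 8, 9}, which has 9 elements.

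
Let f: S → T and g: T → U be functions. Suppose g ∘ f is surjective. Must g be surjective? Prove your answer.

Let c ∈ U. Since g ∘ f is surjective, some a ∈ S has g(f(a)) = c. Then b = f(a) ∈ T satisfies g(b) = c. So g is surjective.

surjective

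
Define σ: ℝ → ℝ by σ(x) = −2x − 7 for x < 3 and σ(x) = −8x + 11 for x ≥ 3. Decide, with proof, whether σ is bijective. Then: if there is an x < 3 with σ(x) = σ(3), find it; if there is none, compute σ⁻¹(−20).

31/8

Both pieces are strictly decreasing (slopes −2 and −8), so each is injective on its own interval.
The left piece maps (−∞, 3) onto (−13, ∞); the right piece maps [3, ∞) onto (−∞, −13].
Since −13 = −13, the images partition ℝ: σ is injective and surjective, hence bijective.
Because the two images are disjoint, no x < 3 has σ(x) = σ(3), so we compute σ⁻¹(−20): −20 lies in (−∞, −13], so solve −8x + 11 = −20: x = (−20 − 11)/(−8) = 31/8.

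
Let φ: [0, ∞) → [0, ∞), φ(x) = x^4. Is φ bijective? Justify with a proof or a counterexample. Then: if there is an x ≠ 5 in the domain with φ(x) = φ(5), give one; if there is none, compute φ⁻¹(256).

On [0, ∞), x ↦ x^4 is strictly increasing (injective) and for any y ∈ [0, ∞) the 4th root y^{1/4} lies in [0, ∞) (surjective). So φ is bijective.
Since x ↦ x^4 is strictly increasing on [0, ∞), it is injective there, so no x ≠ 5 in the domain has φ(x) = φ(5). We therefore compute φ⁻¹(256) = 256^{1/4} = 4 (indeed 4^4 = 256).

4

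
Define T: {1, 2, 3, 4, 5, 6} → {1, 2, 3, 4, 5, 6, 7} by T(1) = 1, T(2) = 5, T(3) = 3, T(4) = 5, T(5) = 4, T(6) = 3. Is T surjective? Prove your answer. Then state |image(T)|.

4

No element maps to 2, so T is not surjective.
The image of T is {1, 3, 4, 5}, which has 4 elements.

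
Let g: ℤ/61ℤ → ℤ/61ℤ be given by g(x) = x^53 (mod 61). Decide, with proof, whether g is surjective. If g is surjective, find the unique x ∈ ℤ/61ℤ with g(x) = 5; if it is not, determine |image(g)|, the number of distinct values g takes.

36

Since 61 is prime, the nonzero elements of ℤ/61ℤ form a cyclic group of order 60.
As gcd(53, 60) = 1, raising to the 53rd power is a bijection on this group: if u^53 ≡ v^53 then (uv^{−1})^53 = 1, and the only element of order dividing gcd(53, 60) = 1 is 1, so u = v.
With g(0) = 0 this makes g injective on all of ℤ/61ℤ, hence bijective (finite equal-size domain and codomain). In particular g is surjective.
Since g is surjective, we find the preimage of 5. The inverse of x ↦ x^53 on (ℤ/61ℤ)^× is x ↦ x^17, because 53·17 = 901 = 15·60 + 1 ≡ 1 (mod 60) and x^{60} = 1 for x ≠ 0 (Fermat). So g⁻¹(5) = 5^17 mod 61.
Repeated squaring mod 61: 5^1 ≡ 5, 5^2 ≡ 5² = 25, 5^4 ≡ 25² = 625 ≡ 15, 5^8 ≡ 15² = 225 ≡ 42, 5^16 ≡ 42² = 1764 ≡ 56. Since 17 = 16 + 1, 5^17 ≡ 56·5: 56·5 = 280 ≡ 36. So 5^17 ≡ 36 (mod 61).
Hence g⁻¹(5) = 36.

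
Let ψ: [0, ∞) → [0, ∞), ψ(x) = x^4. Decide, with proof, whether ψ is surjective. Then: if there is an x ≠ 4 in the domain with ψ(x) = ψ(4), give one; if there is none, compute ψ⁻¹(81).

For any y ∈ [0, ∞), x = y^{1/4} ∈ [0, ∞) gives ψ(x) = y, so ψ is surjective.
Since x ↦ x^4 is strictly increasing on [0, ∞), it is injective there, so no x ≠ 4 in the domain has ψ(x) = ψ(4). We therefore compute ψ⁻¹(81) = 81^{1/4} = 3 (indeed 3^4 = 81).

3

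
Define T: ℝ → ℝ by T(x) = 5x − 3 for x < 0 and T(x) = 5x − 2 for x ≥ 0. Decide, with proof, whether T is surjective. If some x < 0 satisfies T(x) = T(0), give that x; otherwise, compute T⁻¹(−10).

Both pieces are strictly increasing (slopes 5 and 5), so each is injective on its own interval.
The left piece maps (−∞, 0) onto (−∞, −3); the right piece maps [0, ∞) onto [−2, ∞).
The union (−∞, −3) ∪ [−2, ∞) omits the interval between −3 and −2; in particular −3 has no preimage. So T is not surjective.
Because the two images are disjoint, no x < 0 has T(x) = T(0), so we compute T⁻¹(−10): −10 lies in (−∞, −3), so solve 5x − 3 = −10: x = (−10 + 3)/5 = −7/5.

-7/5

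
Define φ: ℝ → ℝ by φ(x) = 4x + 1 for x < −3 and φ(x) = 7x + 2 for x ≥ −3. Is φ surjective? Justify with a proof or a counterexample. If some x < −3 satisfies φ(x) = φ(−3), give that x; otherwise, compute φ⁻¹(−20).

Both pieces are strictly increasing (slopes 4 and 7), so each is injective on its own interval.
The left piece maps (−∞, −3) onto (−∞, −11); the right piece maps [−3, ∞) onto [−19, ∞).
The union (−∞, −11) ∪ [−19, ∞) covers ℝ, so φ is surjective.
For the follow-up: the images overlap, so an x < −3 with φ(x) = φ(−3) exists. φ(−3) = −19; solving 4x + 1 = −19 for x < −3 gives x = (−19 − 1)/4 = −5.

-5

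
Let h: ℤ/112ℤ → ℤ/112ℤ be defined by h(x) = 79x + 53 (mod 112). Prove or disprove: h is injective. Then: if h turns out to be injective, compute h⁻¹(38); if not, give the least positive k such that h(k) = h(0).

Suppose h(s) = h(t) in ℤ/112ℤ. Then 79s + 53 ≡ 79t + 53 (mod 112), thus 79(s − t) ≡ 0 (mod 112).
Since gcd(79, 112) = 1, 79 is invertible modulo 112, thus s − t ≡ 0 (mod 112), i.e. s = t.
So h is injective.
We now compute 79⁻¹ mod 112 explicitly. Euclid's algorithm: 112 = 1·79 + 33, 79 = 2·33 + 13, 33 = 2·13 + 7, 13 = 1·7 + 6, 7 = 1·6 + 1; back-substituting gives 1 = 95·79 − 67·112, so 79⁻¹ ≡ 95 (mod 112).
Since h is injective, we find h⁻¹(38): we need 79x ≡ 38 − 53 ≡ 97 (mod 112). Using 79⁻¹ = 95: x ≡ 95·97 = 9215 = 82·112 + 31, so x = 31.
Check: h(31) = 79·31 + 53 = 2502 = 22·112 + 38 ≡ 38 (mod 112).

31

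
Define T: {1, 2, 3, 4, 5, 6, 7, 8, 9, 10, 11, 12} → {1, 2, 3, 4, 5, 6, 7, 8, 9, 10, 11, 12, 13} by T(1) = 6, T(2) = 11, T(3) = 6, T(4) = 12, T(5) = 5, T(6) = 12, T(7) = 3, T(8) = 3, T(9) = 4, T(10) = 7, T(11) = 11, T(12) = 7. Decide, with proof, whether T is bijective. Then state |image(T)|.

7

T(1) = 6 = T(3) with 1 ≠ 3, so T is not injective, hence not bijective.
The image of T is {3, 4, 5, 6, 7, 11, 12}, which has 7 elements.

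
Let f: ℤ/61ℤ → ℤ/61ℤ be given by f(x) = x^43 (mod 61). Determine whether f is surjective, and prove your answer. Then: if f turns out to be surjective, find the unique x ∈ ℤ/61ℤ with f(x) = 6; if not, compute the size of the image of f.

Since 61 is prime, the nonzero elements of ℤ/61ℤ form a cyclic group of order 60.
As gcd(43, 60) = 1, raising to the 43rd power is a bijection on this group: if a^43 ≡ b^43 then (ab^{−1})^43 = 1, and the only element of order dividing gcd(43, 60) = 1 is 1, so a = b.
With f(0) = 0 this makes f injective on all of ℤ/61ℤ, hence bijective (finite equal-size domain and codomain). In particular f is surjective.
Since f is surjective, we find the preimage of 6. The inverse of x ↦ x^43 on (ℤ/61ℤ)^× is x ↦ x^7, because 43·7 = 301 = 5·60 + 1 ≡ 1 (mod 60) and x^{60} = 1 for x ≠ 0 (Fermat). So f⁻¹(6) = 6^7 mod 61.
Repeated squaring mod 61: 6^1 ≡ 6, 6^2 ≡ 6² = 36, 6^4 ≡ 36² = 1296 ≡ 15. Since 7 = 4 + 2 + 1, 6^7 ≡ 15·36·6: 15·36 = 540 ≡ 52, then 52·6 = 312 ≡ 7. So 6^7 ≡ 7 (mod 61).
Hence f⁻¹(6) = 7.

7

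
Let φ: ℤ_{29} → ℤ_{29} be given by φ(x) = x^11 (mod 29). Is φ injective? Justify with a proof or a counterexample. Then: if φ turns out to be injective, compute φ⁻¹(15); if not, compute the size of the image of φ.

3

Since 29 is prime, the nonzero elements of ℤ_{29} form a cyclic group of order 28.
As gcd(11, 28) = 1, raising to the 11th power is a bijection on this group: if s^11 ≡ t^11 then (st^{−1})^11 = 1, and the only element of order dividing gcd(11, 28) = 1 is 1, so s = t.
With φ(0) = 0 this makes φ injective on all of ℤ_{29}, hence bijective (finite equal-size domain and codomain). In particular φ is injective.
Since φ is injective, we find the preimage of 15. The inverse of x ↦ x^11 on (ℤ_{29})^× is x ↦ x^23, because 11·23 = 253 = 9·28 + 1 ≡ 1 (mod 28) and x^{28} = 1 for x ≠ 0 (Fermat). So φ⁻¹(15) = 15^23 mod 29.
Repeated squaring mod 29: 15^1 ≡ 15, 15^2 ≡ 15² = 225 ≡ 22, 15^4 ≡ 22² = 484 ≡ 20, 15^8 ≡ 20² = 400 ≡ 23, 15^16 ≡ 23² = 529 ≡ 7. Since 23 = 16 + 4 + 2 + 1, 15^23 ≡ 7·20·22·15: 7·20 = 140 ≡ 24, then 24·22 = 528 ≡ 6, then 6·15 = 90 ≡ 3. So 15^23 ≡ 3 (mod 29).
Hence φ⁻¹(15) = 3.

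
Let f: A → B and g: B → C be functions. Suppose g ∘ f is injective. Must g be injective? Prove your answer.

not injective

No. Take A = {1}, B = {1, 2, 3}, C = {1, 2, 3}, f(a) = a for each a ∈ A, and g(b) = 2 if b ∈ {2, 3} else g(b) = b.
Then g ∘ f = f is injective (A ⊂ B and f is the inclusion), but g(2) = g(3) = 2 with 2 ≠ 3, so g is not injective.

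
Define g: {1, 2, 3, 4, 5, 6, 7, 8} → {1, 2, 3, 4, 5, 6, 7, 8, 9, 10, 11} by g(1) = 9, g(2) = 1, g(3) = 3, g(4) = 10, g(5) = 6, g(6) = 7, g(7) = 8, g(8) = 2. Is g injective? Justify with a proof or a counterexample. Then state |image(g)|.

8

The values g(1), …, g(8) are 9, 1, 3, 10, 6, 7, 8, 2 — all distinct.
So g(x_1) = g(x_2) only when x_1 = x_2, and g is injective.
The image of g is {1, 2, 3, 6, 7, 8, 9, 10}, which has 8 elements.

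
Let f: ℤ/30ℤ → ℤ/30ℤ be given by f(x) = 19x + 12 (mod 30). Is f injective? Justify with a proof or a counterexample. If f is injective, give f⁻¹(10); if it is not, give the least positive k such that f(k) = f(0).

22

If f(u) = f(v), then 19u ≡ 19v (mod 30). Because gcd(19, 30) = 1, we may cancel 19 to get u ≡ v (mod 30).
So f is injective.
We now compute 19⁻¹ mod 30 explicitly. Euclid's algorithm: 30 = 1·19 + 11, 19 = 1·11 + 8, 11 = 1·8 + 3, 8 = 2·3 + 2, 3 = 1·2 + 1; back-substituting gives 1 = 19·19 − 12·30, so 19⁻¹ ≡ 19 (mod 30).
Since f is injective, we find f⁻¹(10): we need 19x ≡ 10 − 12 ≡ 28 (mod 30). Using 19⁻¹ = 19: x ≡ 19·28 = 532 = 17·30 + 22, so x = 22.
Check: f(22) = 19·22 + 12 = 430 = 14·30 + 10 ≡ 10 (mod 30).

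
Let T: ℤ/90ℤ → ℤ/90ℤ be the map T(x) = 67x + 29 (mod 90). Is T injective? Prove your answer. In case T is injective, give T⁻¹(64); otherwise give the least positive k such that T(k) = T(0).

Suppose T(a) = T(b) in ℤ/90ℤ. Then 67a + 29 ≡ 67b + 29 (mod 90), therefore 67(a − b) ≡ 0 (mod 90).
Since gcd(67, 90) = 1, 67 is invertible modulo 90, thus a − b ≡ 0 (mod 90), i.e. a = b.
Hence T is injective.
We now compute 67⁻¹ mod 90 explicitly. Euclid's algorithm: 90 = 1·67 + 23, 67 = 2·23 + 21, 23 = 1·21 + 2, 21 = 10·2 + 1; back-substituting gives 1 = 43·67 − 32·90, so 67⁻¹ ≡ 43 (mod 90).
Since T is injective, we find T⁻¹(64): we need 67x ≡ 64 − 29 ≡ 35 (mod 90). Using 67⁻¹ = 43: x ≡ 43·35 = 1505 = 16·90 + 65, so x = 65.
Check: T(65) = 67·65 + 29 = 4384 = 48·90 + 64 ≡ 64 (mod 90).

65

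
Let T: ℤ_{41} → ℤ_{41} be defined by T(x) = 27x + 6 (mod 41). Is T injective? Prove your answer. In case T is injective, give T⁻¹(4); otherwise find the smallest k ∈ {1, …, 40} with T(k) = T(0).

Suppose T(x_1) = T(x_2) in ℤ_{41}. Then 27x_1 + 6 ≡ 27x_2 + 6 (mod 41), thus 27(x_1 − x_2) ≡ 0 (mod 41).
Since gcd(27, 41) = 1, 27 is invertible modulo 41, therefore x_1 − x_2 ≡ 0 (mod 41), i.e. x_1 = x_2.
Thus T is injective.
We now compute 27⁻¹ mod 41 explicitly. Euclid's algorithm: 41 = 1·27 + 14, 27 = 1·14 + 13, 14 = 1·13 + 1; back-substituting gives 1 = 38·27 − 25·41, so 27⁻¹ ≡ 38 (mod 41).
Since T is injective, we find T⁻¹(4): we need 27x ≡ 4 − 6 ≡ 39 (mod 41). Using 27⁻¹ = 38: x ≡ 38·39 = 1482 = 36·41 + 6, so x = 6.
Check: T(6) = 27·6 + 6 = 168 = 4·41 + 4 ≡ 4 (mod 41).

6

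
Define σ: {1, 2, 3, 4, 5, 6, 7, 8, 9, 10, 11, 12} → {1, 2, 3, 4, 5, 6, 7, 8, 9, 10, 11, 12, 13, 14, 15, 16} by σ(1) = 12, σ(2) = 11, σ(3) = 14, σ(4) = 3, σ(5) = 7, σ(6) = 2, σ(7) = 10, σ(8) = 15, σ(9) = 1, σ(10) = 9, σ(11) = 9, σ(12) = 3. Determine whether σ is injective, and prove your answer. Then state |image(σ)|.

σ(10) = 9 = σ(11) with 10 ≠ 11, so σ is not injective.
The image of σ is {1, 2, 3, 7, 9, 10, 11, 12, 14, 15}, which has 10 elements.

10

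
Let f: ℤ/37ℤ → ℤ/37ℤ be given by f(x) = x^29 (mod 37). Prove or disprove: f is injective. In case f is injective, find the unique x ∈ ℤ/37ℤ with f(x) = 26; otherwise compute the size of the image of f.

10

Since 37 is prime, the nonzero elements of ℤ/37ℤ form a cyclic group of order 36.
As gcd(29, 36) = 1, raising to the 29th power is a bijection on this group: if a^29 ≡ b^29 then (ab^{−1})^29 = 1, and the only element of order dividing gcd(29, 36) = 1 is 1, so a = b.
With f(0) = 0 this makes f injective on all of ℤ/37ℤ, hence bijective (finite equal-size domain and codomain). In particular f is injective.
Since f is injective, we find the preimage of 26. The inverse of x ↦ x^29 on (ℤ/37ℤ)^× is x ↦ x^5, because 29·5 = 145 = 4·36 + 1 ≡ 1 (mod 36) and x^{36} = 1 for x ≠ 0 (Fermat). So f⁻¹(26) = 26^5 mod 37.
Repeated squaring mod 37: 26^1 ≡ 26, 26^2 ≡ 26² = 676 ≡ 10, 26^4 ≡ 10² = 100 ≡ 26. Since 5 = 4 + 1, 26^5 ≡ 26·26: 26·26 = 676 ≡ 10. So 26^5 ≡ 10 (mod 37).
Hence f⁻¹(26) = 10.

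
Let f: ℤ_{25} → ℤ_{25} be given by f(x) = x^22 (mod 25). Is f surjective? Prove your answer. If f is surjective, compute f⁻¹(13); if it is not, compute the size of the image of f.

f(0) = 0^22 = 0.
f(5): Repeated squaring mod 25: 5^1 ≡ 5, 5^2 ≡ 5² = 25 ≡ 0, 5^4 ≡ 0² = 0, 5^8 ≡ 0² = 0, 5^16 ≡ 0² = 0. Since 22 = 16 + 4 + 2, 5^22 ≡ 0·0·0: 0·0 = 0, then 0·0 = 0. So 5^22 ≡ 0 (mod 25).
So f(0) = f(5) = 0 while 0 ≠ 5, therefore f is not injective.
A non-injective map from the 25-element set ℤ_{25} to itself takes at most 24 distinct values, so it cannot be surjective. Hence f is not surjective.
Since f is not surjective, we determine |image(f)|. Computing x^22 mod 25 for each x (by repeated squaring, reducing mod 25 at every step), the values f(0), f(1), …, f(24) are: 0, 1, 4, 9, 16, 0, 11, 24, 14, 6, 0, 21, 19, 19, 21, 0, 6, 14, 24, 11, 0, 16, 9, 4, 1.
The distinct values are {0, 1, 4, 6, 9, 11, 14, 16, 19, 21, 24}; there are 11 of them.

11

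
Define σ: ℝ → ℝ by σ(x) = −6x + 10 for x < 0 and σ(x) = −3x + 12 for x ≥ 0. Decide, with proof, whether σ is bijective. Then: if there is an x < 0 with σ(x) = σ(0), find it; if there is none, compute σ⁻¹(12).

Both pieces are strictly decreasing (slopes −6 and −3), so each is injective on its own interval.
The left piece maps (−∞, 0) onto (10, ∞); the right piece maps [0, ∞) onto (−∞, 12].
These images overlap. In particular σ(0) = 12 (right piece), and solving −6x + 10 = 12 on the left piece gives x = −1/3 < 0.
So σ(−1/3) = σ(0) with −1/3 ≠ 0, and σ is not injective, hence not bijective. This x = −1/3 is the requested value below 0.

-1/3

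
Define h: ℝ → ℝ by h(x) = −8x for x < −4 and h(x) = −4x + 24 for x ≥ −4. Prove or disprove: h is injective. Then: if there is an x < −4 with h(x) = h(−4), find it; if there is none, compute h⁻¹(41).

Both pieces are strictly decreasing (slopes −8 and −4), so each is injective on its own interval.
The left piece maps (−∞, −4) onto (32, ∞); the right piece maps [−4, ∞) onto (−∞, 40].
These images overlap. In particular h(−4) = 40 (right piece), and solving −8x = 40 on the left piece gives x = −5 < −4.
So h(−5) = h(−4) with −5 ≠ −4, and h is not injective. This x = −5 is the requested value below −4.

-5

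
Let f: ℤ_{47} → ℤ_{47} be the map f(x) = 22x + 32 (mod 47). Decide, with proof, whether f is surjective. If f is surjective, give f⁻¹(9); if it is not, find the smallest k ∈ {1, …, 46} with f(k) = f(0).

Since gcd(22, 47) = 1, 22 is invertible modulo 47. Euclid's algorithm: 47 = 2·22 + 3, 22 = 7·3 + 1; back-substituting gives 1 = 15·22 − 7·47, so 22⁻¹ ≡ 15 (mod 47).
For any y ∈ ℤ_{47}, x = 15(y − 32) mod 47 satisfies f(x) = 22·15(y − 32) + 32 ≡ y (since 22·15 ≡ 1 mod 47). So every y has a preimage.
So f is surjective.
Since f is surjective, we find f⁻¹(9): we need 22x ≡ 9 − 32 ≡ 24 (mod 47). Using 22⁻¹ = 15: x ≡ 15·24 = 360 = 7·47 + 31, so x = 31.
Check: f(31) = 22·31 + 32 = 714 = 15·47 + 9 ≡ 9 (mod 47).

31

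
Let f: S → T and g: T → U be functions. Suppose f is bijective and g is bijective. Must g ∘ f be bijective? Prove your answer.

bijective

Injectivity: if g(f(a)) = g(f(b)) then f(a) = f(b) (g injective) so a = b (f injective).
Surjectivity: for c ∈ U pick b with g(b) = c, then a with f(a) = b; then (g ∘ f)(a) = c.
Therefore g ∘ f is bijective.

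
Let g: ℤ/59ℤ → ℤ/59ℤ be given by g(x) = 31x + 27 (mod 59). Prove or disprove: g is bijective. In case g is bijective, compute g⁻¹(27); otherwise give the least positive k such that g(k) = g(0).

Suppose g(s) = g(t) in ℤ/59ℤ. Then 31s + 27 ≡ 31t + 27 (mod 59), therefore 31(s − t) ≡ 0 (mod 59).
Since gcd(31, 59) = 1, 31 is invertible modulo 59, hence s − t ≡ 0 (mod 59), i.e. s = t.
We now compute 31⁻¹ mod 59 explicitly. Euclid's algorithm: 59 = 1·31 + 28, 31 = 1·28 + 3, 28 = 9·3 + 1; back-substituting gives 1 = 40·31 − 21·59, so 31⁻¹ ≡ 40 (mod 59).
Then y ↦ 40(y − 27) is a two-sided inverse to g, so every y ∈ ℤ/59ℤ has a preimage.
So g is bijective.
Since g is bijective, we find g⁻¹(27): we need 31x ≡ 27 − 27 ≡ 0 (mod 59). Using 31⁻¹ = 40: x ≡ 40·0 = 0, so x = 0.
Check: g(0) = 31·0 + 27 = 27 ≡ 27 (mod 59).

0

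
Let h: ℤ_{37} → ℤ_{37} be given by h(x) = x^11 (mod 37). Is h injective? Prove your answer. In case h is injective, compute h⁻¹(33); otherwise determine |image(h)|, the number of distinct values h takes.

12

Since 37 is prime, the nonzero elements of ℤ_{37} form a cyclic group of order 36.
As gcd(11, 36) = 1, raising to the 11th power is a bijection on this group: if u^11 ≡ v^11 then (uv^{−1})^11 = 1, and the only element of order dividing gcd(11, 36) = 1 is 1, so u = v.
With h(0) = 0 this makes h injective on all of ℤ_{37}, hence bijective (finite equal-size domain and codomain). In particular h is injective.
Since h is injective, we find the preimage of 33. The inverse of x ↦ x^11 on (ℤ_{37})^× is x ↦ x^23, because 11·23 = 253 = 7·36 + 1 ≡ 1 (mod 36) and x^{36} = 1 for x ≠ 0 (Fermat). So h⁻¹(33) = 33^23 mod 37.
Repeated squaring mod 37: 33^1 ≡ 33, 33^2 ≡ 33² = 1089 ≡ 16, 33^4 ≡ 16² = 256 ≡ 34, 33^8 ≡ 34² = 1156 ≡ 9, 33^16 ≡ 9² = 81 ≡ 7. Since 23 = 16 + 4 + 2 + 1, 33^23 ≡ 7·34·16·33: 7·34 = 238 ≡ 16, then 16·16 = 256 ≡ 34, then 34·33 = 1122 ≡ 12. So 33^23 ≡ 12 (mod 37).
Hence h⁻¹(33) = 12.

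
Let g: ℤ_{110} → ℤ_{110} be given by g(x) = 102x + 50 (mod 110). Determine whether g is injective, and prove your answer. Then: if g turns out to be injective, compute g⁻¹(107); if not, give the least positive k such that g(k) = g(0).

Recall that injectivity means: for all x_1, x_2 in the domain, g(x_1) = g(x_2) implies x_1 = x_2.
We have gcd(102, 110) = 2 > 1. Taking x_1 = 0 and x_2 = 55: g(0) = 50 and g(55) = 102·55 + 50 = 5660 ≡ 50 (mod 110).
So g(0) = g(55) while 0 ≠ 55, therefore g is not injective.
Since g is not injective, we find the least positive k with g(k) = g(0): this means 102k ≡ 0 (mod 110), i.e. 110 ∣ 102k. Since gcd(102, 110) = 2, dividing through by 2 this holds exactly when 55 ∣ 51k, and as gcd(51, 55) = 1, exactly when 55 ∣ k.
The smallest positive such k is 55.

55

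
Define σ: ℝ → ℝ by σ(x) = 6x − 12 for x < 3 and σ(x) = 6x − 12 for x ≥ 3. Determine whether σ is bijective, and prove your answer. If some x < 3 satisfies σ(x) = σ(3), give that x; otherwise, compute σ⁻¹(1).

13/6

Both pieces are strictly increasing (slopes 6 and 6), so each is injective on its own interval.
The left piece maps (−∞, 3) onto (−∞, 6); the right piece maps [3, ∞) onto [6, ∞).
Since 6 = 6, the images partition ℝ: σ is injective and surjective, hence bijective.
Because the two images are disjoint, no x < 3 has σ(x) = σ(3), so we compute σ⁻¹(1): 1 lies in (−∞, 6), so solve 6x − 12 = 1: x = (1 + 12)/6 = 13/6.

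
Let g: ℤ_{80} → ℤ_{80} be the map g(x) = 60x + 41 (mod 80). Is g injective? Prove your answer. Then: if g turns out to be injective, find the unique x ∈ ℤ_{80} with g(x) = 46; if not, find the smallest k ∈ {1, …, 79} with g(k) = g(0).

4

By definition, injectivity means: for all s, t in the domain, g(s) = g(t) implies s = t.
We have gcd(60, 80) = 20 > 1. Taking s = 0 and t = 4: g(0) = 41 and g(4) = 60·4 + 41 = 281 ≡ 41 (mod 80).
So g(0) = g(4) while 0 ≠ 4, so g is not injective.
Since g is not injective, we find the least positive k with g(k) = g(0): this means 60k ≡ 0 (mod 80), i.e. 80 ∣ 60k. Since gcd(60, 80) = 20, dividing through by 20 this holds exactly when 4 ∣ 3k, and as gcd(3, 4) = 1, exactly when 4 ∣ k.
The smallest positive such k is 4.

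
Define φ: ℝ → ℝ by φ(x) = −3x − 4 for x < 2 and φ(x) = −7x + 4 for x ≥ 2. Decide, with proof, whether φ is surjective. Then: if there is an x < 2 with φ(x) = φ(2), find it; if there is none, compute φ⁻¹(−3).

Both pieces are strictly decreasing (slopes −3 and −7), so each is injective on its own interval.
The left piece maps (−∞, 2) onto (−10, ∞); the right piece maps [2, ∞) onto (−∞, −10].
These images together cover ℝ, so φ is surjective.
Because the two images are disjoint, no x < 2 has φ(x) = φ(2), so we compute φ⁻¹(−3): −3 lies in (−10, ∞), so solve −3x − 4 = −3: x = (−3 + 4)/(−3) = −1/3.

-1/3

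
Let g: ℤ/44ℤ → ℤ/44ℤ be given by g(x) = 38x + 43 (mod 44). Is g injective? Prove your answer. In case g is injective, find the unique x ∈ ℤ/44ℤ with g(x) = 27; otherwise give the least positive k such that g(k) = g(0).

22

Recall: injectivity means: for all a, b in the domain, g(a) = g(b) implies a = b.
We have gcd(38, 44) = 2 > 1. Taking a = 0 and b = 22: g(0) = 43 and g(22) = 38·22 + 43 = 879 ≡ 43 (mod 44).
So g(0) = g(22) while 0 ≠ 22, so g is not injective.
Since g is not injective, we find the least positive k with g(k) = g(0): this means 38k ≡ 0 (mod 44), i.e. 44 ∣ 38k. Since gcd(38, 44) = 2, dividing through by 2 this holds exactly when 22 ∣ 19k, and as gcd(19, 22) = 1, exactly when 22 ∣ k.
The smallest positive such k is 22.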